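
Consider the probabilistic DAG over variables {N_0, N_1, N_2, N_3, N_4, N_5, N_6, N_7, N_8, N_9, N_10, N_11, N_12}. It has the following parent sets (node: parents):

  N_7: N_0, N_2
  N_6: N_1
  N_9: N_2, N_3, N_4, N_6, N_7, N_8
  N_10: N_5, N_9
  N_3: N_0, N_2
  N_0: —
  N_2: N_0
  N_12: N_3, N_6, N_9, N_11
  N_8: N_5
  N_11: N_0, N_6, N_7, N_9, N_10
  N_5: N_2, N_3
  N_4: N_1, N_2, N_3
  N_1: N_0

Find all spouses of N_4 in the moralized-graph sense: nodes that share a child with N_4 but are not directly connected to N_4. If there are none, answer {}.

Children of N_4: N_9.
  N_9: N_2, N_3, N_6, N_7, N_8
Excluding nodes already adjacent to N_4 (N_1, N_2, N_3, N_9), the co-parent-only contribution is {N_6, N_7, N_8}.

{N_6, N_7, N_8}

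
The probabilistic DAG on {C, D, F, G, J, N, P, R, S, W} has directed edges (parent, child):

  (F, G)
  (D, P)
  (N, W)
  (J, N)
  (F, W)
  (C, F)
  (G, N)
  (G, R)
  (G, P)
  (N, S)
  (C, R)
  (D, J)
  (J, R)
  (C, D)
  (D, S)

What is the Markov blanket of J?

{C, D, G, N, R}

Recall MB(v) = parents ∪ children ∪ spouses, where spouses are the other parents of v's children.
J has parent D.
Ch(J) = {N, R}.
Co-parents of J (other parents of its children):
  N's other parent is G.
  parents(R) \ {J} = {C, G}.
Taking the union gives {C, D, G, N, R}.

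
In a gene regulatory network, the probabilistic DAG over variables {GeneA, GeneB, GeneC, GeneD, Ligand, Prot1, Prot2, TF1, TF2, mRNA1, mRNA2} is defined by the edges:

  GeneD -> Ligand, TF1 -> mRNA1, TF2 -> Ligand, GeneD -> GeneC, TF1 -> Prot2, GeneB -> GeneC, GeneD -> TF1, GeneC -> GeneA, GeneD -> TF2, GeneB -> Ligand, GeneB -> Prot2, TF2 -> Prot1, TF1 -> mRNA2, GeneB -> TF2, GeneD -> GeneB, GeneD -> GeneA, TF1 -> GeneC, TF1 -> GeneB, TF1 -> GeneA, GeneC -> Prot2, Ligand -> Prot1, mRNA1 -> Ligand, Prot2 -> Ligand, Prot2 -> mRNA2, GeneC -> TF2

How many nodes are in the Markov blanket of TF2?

7

The Markov blanket of a node is its parents, its children, and the other parents of its children.
Pa(TF2) = {GeneB, GeneC, GeneD}.
Children of TF2: Ligand, Prot1.
For each child, the remaining parents (spouses of TF2):
  Ligand also has parents GeneB, GeneD, Prot2, mRNA1.
  Prot1's other parent is Ligand.
MB(TF2) = {GeneB, GeneC, GeneD, Ligand, Prot1, Prot2, mRNA1}, which has 7 nodes.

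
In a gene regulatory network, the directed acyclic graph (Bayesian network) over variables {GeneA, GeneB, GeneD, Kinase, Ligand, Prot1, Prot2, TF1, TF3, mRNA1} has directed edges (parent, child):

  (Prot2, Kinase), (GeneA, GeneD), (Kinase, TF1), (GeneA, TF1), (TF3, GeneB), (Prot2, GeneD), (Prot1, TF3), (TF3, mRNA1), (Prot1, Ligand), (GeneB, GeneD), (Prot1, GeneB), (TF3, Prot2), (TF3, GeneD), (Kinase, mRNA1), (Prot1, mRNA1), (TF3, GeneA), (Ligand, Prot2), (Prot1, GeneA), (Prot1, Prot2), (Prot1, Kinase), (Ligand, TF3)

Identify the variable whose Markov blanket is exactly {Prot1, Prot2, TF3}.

The target node must have every member of {Prot1, Prot2, TF3} as a parent, child, or co-parent, and no others.
Parents of Ligand: Prot1; children: Prot2, TF3; co-parents: Prot1, TF3.
These exactly cover the given set, so the node is Ligand.

Ligand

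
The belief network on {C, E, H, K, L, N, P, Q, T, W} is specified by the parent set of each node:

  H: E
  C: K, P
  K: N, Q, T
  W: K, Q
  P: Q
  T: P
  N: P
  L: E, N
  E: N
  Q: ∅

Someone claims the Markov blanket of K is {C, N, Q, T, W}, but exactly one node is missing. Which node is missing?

P

K has parents N, Q, T.
Children of K: C, W.
Other parents of K's children:
  C's other parent is P.
  W's other parent is Q.
MB(K) = {C, N, P, Q, T, W}.
Comparing with the claimed set, P is missing.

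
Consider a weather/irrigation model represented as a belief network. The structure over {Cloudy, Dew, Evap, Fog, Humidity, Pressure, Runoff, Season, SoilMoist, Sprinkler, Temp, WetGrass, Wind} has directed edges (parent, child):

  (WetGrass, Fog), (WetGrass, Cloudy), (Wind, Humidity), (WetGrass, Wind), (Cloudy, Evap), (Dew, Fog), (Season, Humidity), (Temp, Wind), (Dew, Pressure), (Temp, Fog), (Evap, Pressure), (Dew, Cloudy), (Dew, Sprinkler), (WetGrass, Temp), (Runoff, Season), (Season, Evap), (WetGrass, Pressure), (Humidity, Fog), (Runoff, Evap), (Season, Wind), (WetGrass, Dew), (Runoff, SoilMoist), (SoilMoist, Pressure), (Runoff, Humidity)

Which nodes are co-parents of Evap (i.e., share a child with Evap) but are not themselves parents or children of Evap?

Children of Evap: Pressure.
  Pressure: Dew, SoilMoist, WetGrass
Excluding nodes already adjacent to Evap (Cloudy, Pressure, Runoff, Season), the co-parent-only contribution is {Dew, SoilMoist, WetGrass}.

{Dew, SoilMoist, WetGrass}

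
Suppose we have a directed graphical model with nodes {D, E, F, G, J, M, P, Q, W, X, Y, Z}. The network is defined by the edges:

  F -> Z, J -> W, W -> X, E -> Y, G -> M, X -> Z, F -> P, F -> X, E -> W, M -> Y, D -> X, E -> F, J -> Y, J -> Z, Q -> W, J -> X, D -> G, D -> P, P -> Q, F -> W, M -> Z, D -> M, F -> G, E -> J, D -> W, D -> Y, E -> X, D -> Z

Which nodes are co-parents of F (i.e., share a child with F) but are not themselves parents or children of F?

Children of F: G, P, W, X, Z.
  G also has parent D.
  P's other parent is D.
  parents(W) \ {F} = {D, E, J, Q}.
  parents(X) \ {F} = {D, E, J, W}.
  Z also has parents D, J, M, X.
Excluding nodes already adjacent to F (E, G, P, W, X, Z), the co-parent-only contribution is {D, J, M, Q}.

{D, J, M, Q}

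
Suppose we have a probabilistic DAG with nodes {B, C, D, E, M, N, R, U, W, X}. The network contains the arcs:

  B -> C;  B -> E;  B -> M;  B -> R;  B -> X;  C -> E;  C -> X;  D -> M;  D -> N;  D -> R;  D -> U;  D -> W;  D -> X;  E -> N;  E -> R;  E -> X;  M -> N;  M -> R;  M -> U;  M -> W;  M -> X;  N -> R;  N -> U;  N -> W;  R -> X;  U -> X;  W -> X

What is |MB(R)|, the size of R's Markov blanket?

9

Parents of R: B, D, E, M, N.
Ch(R) = {X}.
Parents of each child, excluding R:
  parents(X) \ {R} = {B, C, D, E, M, U, W}.
MB(R) = {B, C, D, E, M, N, U, W, X}, which has 9 nodes.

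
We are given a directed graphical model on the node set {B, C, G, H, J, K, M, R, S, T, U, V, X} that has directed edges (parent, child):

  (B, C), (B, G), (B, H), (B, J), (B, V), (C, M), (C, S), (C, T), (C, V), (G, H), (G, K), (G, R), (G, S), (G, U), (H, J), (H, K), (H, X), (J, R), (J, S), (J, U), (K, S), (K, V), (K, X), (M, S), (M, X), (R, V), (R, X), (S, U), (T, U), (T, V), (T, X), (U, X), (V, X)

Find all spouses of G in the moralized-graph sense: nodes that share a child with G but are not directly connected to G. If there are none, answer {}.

{C, J, M, T}

Children of G: H, K, R, S, U.
  H: B
  K: H
  R: J
  S: C, J, K, M
  U: J, S, T
Excluding nodes already adjacent to G (B, H, K, R, S, U), the co-parent-only contribution is {C, J, M, T}.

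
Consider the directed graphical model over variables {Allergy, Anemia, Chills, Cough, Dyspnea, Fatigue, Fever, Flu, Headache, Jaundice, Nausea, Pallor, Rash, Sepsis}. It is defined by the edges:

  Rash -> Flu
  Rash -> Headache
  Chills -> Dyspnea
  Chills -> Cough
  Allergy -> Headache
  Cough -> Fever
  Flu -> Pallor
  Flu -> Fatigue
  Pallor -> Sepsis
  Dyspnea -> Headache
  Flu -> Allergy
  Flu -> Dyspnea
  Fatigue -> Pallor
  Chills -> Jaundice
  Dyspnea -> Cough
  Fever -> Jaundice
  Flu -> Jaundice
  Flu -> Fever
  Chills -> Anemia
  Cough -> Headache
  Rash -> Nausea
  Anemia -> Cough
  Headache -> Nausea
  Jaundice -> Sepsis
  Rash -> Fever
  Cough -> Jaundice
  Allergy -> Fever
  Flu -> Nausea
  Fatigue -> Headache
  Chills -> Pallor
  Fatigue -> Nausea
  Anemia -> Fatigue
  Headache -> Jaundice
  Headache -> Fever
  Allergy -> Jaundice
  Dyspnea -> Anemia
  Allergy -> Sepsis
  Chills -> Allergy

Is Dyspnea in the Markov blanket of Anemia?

Dyspnea is a parent of Anemia.
So Dyspnea ∈ MB(Anemia).

Yes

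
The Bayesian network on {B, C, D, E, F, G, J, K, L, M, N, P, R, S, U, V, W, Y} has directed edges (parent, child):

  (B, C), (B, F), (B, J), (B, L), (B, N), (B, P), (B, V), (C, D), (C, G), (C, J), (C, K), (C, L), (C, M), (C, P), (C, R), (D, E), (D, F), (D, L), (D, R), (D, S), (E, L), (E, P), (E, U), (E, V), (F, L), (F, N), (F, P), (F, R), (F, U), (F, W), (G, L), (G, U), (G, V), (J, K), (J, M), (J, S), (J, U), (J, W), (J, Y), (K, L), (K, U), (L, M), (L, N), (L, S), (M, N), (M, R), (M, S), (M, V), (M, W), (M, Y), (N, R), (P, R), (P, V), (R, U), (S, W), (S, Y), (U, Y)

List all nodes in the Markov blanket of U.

By definition, MB(U) is built from U's parents, U's children, and the co-parents of U.
U has parents E, F, G, J, K, R.
Ch(U) = {Y}.
For each child, the remaining parents (spouses of U):
  Y's other parents are J, M, S.
MB(U) = {E, F, G, J, K, M, R, S, Y}.

{E, F, G, J, K, M, R, S, Y}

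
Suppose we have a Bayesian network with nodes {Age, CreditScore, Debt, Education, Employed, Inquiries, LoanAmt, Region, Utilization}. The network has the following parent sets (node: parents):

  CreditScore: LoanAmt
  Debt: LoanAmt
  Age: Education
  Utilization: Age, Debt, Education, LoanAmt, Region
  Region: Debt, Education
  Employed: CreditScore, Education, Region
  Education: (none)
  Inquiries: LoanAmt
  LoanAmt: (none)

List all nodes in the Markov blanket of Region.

{Age, CreditScore, Debt, Education, Employed, LoanAmt, Utilization}

A node's Markov blanket = Pa ∪ Ch ∪ (parents of Ch other than the node itself).
Region's parents: Debt, Education.
Region's children: Employed, Utilization.
Co-parents of Region (other parents of its children):
  Employed's other parents are CreditScore, Education.
  Utilization also has parents Age, Debt, Education, LoanAmt.
Union: {Debt, Education} ∪ {Employed, Utilization} ∪ {Age, CreditScore, Debt, Education, LoanAmt} = {Age, CreditScore, Debt, Education, Employed, LoanAmt, Utilization}.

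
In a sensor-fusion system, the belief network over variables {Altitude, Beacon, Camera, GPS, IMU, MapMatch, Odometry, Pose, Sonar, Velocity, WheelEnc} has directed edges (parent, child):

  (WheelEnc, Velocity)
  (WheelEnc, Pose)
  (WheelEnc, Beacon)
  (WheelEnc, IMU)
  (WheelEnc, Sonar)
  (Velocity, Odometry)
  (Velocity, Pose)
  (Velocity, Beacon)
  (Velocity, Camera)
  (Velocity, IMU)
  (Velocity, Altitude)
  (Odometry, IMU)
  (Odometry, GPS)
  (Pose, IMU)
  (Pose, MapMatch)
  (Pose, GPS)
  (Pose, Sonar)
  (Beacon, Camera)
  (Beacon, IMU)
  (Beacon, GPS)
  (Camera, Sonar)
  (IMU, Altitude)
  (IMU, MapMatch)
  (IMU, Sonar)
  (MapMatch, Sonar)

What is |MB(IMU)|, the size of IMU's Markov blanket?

By definition, MB(IMU) is built from IMU's parents, IMU's children, and the co-parents of IMU.
Parents of IMU: Beacon, Odometry, Pose, Velocity, WheelEnc.
IMU has children Altitude, MapMatch, Sonar.
For each child, the remaining parents (spouses of IMU):
  parents(Altitude) \ {IMU} = {Velocity}.
  MapMatch also has parent Pose.
  Sonar also has parents Camera, MapMatch, Pose, WheelEnc.
MB(IMU) = {Altitude, Beacon, Camera, MapMatch, Odometry, Pose, Sonar, Velocity, WheelEnc}, which has 9 nodes.

9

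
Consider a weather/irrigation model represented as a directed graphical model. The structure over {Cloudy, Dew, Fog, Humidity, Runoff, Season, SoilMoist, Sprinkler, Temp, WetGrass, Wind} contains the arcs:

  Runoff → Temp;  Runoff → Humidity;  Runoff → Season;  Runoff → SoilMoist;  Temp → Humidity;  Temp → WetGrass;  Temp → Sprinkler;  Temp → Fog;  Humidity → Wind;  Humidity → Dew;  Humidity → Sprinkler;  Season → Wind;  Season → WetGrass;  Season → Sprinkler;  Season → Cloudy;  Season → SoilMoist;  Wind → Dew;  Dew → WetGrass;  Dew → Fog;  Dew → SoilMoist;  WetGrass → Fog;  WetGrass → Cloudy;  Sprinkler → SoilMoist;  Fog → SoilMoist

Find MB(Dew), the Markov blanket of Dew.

{Fog, Humidity, Runoff, Season, SoilMoist, Sprinkler, Temp, WetGrass, Wind}

Dew has parents Humidity, Wind.
Ch(Dew) = {Fog, SoilMoist, WetGrass}.
Parents of each child, excluding Dew:
  WetGrass also has parents Season, Temp.
  Fog's other parents are Temp, WetGrass.
  parents(SoilMoist) \ {Dew} = {Fog, Runoff, Season, Sprinkler}.
So the Markov blanket of Dew is {Fog, Humidity, Runoff, Season, SoilMoist, Sprinkler, Temp, WetGrass, Wind}.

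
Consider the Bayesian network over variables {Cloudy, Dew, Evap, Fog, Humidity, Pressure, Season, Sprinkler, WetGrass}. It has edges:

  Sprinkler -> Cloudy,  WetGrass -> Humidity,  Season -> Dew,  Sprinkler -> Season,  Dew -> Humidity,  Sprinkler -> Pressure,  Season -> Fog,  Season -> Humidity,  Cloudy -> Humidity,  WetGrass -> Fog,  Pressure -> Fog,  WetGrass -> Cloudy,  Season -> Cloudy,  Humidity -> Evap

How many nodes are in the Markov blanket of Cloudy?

5

By definition, MB(Cloudy) is built from Cloudy's parents, Cloudy's children, and the co-parents of Cloudy.
Cloudy's children: Humidity.
Cloudy has parents Season, Sprinkler, WetGrass.
Parents of each child, excluding Cloudy:
  Humidity's other parents are Dew, Season, WetGrass.
MB(Cloudy) = {Dew, Humidity, Season, Sprinkler, WetGrass}, which has 5 nodes.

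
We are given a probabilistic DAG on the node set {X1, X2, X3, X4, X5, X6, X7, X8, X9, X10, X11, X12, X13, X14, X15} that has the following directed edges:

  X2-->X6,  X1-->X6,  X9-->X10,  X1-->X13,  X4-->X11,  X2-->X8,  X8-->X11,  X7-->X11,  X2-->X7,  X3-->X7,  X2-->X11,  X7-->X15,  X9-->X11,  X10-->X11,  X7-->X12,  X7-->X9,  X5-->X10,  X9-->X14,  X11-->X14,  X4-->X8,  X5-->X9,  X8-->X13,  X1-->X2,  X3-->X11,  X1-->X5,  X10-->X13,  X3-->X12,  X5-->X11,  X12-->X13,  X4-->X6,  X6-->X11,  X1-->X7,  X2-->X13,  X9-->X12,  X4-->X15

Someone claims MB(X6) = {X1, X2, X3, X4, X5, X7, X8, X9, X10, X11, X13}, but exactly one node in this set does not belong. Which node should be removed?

X13

A node's Markov blanket = Pa ∪ Ch ∪ (parents of Ch other than the node itself).
Children of X6: X11.
Pa(X6) = {X1, X2, X4}.
Co-parents of X6 (other parents of its children):
  X11's other parents are X2, X3, X4, X5, X7, X8, X9, X10.
MB(X6) = {X1, X2, X3, X4, X5, X7, X8, X9, X10, X11}.
X13 is neither a parent, child, nor co-parent of X6, so it does not belong.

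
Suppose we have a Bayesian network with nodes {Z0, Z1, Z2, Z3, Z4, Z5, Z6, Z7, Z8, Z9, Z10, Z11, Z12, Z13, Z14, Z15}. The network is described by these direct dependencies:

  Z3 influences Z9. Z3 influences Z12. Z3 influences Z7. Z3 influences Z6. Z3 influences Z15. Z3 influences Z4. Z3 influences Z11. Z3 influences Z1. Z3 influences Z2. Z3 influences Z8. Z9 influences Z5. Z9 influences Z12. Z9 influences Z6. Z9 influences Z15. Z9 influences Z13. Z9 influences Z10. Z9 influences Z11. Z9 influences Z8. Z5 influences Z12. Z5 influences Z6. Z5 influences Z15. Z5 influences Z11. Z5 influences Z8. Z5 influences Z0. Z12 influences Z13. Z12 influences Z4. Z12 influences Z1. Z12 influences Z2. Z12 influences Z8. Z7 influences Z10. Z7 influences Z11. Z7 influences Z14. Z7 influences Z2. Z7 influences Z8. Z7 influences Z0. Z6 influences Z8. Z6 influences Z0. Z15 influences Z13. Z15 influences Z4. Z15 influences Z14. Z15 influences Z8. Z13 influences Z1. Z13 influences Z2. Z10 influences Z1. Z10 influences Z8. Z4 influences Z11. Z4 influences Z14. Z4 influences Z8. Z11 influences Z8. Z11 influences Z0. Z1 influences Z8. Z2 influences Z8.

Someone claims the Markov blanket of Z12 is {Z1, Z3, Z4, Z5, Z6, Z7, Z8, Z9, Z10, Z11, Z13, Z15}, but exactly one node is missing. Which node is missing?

Pa(Z12) = {Z3, Z5, Z9}.
Children of Z12: Z1, Z2, Z4, Z8, Z13.
Parents of each child, excluding Z12:
  Z13's other parents are Z9, Z15.
  Z4 also has parents Z3, Z15.
  Z1's other parents are Z3, Z10, Z13.
  Z2's other parents are Z3, Z7, Z13.
  parents(Z8) \ {Z12} = {Z1, Z2, Z3, Z4, Z5, Z6, Z7, Z9, Z10, Z11, Z15}.
MB(Z12) = {Z1, Z2, Z3, Z4, Z5, Z6, Z7, Z8, Z9, Z10, Z11, Z13, Z15}.
Comparing with the claimed set, Z2 is missing.

Z2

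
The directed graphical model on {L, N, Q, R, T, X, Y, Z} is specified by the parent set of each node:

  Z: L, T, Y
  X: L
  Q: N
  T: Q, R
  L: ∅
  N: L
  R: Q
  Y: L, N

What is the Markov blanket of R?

A node's Markov blanket = Pa ∪ Ch ∪ (parents of Ch other than the node itself).
R's children: T.
Pa(R) = {Q}.
For each child, the remaining parents (spouses of R):
  T also has parent Q.
So the Markov blanket of R is {Q, T}.

{Q, T}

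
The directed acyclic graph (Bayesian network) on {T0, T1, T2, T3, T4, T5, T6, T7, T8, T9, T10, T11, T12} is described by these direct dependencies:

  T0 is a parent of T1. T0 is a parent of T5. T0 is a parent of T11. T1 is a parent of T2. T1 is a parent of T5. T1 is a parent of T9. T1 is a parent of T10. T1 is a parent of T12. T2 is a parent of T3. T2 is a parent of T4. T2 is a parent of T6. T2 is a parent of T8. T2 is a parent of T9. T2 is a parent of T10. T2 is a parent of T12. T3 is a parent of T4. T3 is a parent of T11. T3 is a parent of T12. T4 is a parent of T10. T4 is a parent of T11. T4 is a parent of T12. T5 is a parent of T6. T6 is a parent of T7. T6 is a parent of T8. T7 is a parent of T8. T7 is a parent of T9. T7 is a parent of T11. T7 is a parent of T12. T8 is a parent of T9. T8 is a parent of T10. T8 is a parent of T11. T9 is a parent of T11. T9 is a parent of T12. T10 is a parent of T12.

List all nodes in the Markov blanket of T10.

{T1, T2, T3, T4, T7, T8, T9, T12}

By definition, MB(T10) is built from T10's parents, T10's children, and the co-parents of T10.
Pa(T10) = {T1, T2, T4, T8}.
T10 has child T12.
Co-parents of T10 (other parents of its children):
  T12: T1, T2, T3, T4, T7, T9
So the Markov blanket of T10 is {T1, T2, T3, T4, T7, T8, T9, T12}.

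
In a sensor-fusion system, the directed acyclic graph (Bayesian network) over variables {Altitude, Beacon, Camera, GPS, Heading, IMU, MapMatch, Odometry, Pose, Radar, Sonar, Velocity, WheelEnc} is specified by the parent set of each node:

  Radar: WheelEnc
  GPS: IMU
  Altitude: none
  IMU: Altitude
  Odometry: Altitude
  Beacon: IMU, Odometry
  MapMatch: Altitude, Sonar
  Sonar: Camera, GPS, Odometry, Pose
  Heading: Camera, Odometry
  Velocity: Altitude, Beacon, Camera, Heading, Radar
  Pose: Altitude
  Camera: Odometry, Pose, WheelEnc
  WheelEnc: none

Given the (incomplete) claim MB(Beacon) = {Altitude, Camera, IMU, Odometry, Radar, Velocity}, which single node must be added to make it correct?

Heading

Parents of Beacon: IMU, Odometry.
Ch(Beacon) = {Velocity}.
Co-parents of Beacon (other parents of its children):
  Velocity: Altitude, Camera, Heading, Radar
MB(Beacon) = {Altitude, Camera, Heading, IMU, Odometry, Radar, Velocity}.
Comparing with the claimed set, Heading is missing.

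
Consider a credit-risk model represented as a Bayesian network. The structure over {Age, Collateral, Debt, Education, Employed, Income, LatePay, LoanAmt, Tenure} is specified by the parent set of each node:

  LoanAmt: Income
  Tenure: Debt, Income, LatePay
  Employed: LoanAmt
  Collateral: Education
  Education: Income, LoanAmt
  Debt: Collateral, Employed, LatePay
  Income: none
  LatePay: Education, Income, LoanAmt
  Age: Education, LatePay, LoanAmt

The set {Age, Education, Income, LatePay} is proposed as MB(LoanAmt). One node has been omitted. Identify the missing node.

Parents of LoanAmt: Income.
Children of LoanAmt: Age, Education, Employed, LatePay.
Other parents of LoanAmt's children:
  Education's other parent is Income.
  Employed: no additional parents.
  LatePay also has parents Education, Income.
  Age also has parents Education, LatePay.
MB(LoanAmt) = {Age, Education, Employed, Income, LatePay}.
Comparing with the claimed set, Employed is missing.

Employed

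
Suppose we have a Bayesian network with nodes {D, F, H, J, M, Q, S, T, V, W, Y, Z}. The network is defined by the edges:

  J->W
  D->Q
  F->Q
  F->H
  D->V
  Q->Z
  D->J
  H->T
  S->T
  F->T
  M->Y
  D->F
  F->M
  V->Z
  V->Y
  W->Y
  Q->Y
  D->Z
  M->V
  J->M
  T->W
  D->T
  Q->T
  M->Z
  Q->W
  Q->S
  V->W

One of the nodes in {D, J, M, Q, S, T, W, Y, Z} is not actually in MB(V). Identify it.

S

V has parents D, M.
Children of V: W, Y, Z.
For each child, the remaining parents (spouses of V):
  parents(W) \ {V} = {J, Q, T}.
  Y's other parents are M, Q, W.
  parents(Z) \ {V} = {D, M, Q}.
MB(V) = {D, J, M, Q, T, W, Y, Z}.
S is neither a parent, child, nor co-parent of V, so it does not belong.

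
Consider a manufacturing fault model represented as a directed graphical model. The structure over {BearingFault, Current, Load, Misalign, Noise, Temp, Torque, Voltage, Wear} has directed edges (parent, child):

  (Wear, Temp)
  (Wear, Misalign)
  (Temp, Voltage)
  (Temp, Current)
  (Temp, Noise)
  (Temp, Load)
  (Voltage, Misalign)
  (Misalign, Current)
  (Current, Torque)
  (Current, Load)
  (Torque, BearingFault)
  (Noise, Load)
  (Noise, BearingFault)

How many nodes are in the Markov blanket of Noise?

5

Noise has children BearingFault, Load.
Noise has parent Temp.
Co-parents of Noise (other parents of its children):
  parents(Load) \ {Noise} = {Current, Temp}.
  BearingFault's other parent is Torque.
MB(Noise) = {BearingFault, Current, Load, Temp, Torque}, which has 5 nodes.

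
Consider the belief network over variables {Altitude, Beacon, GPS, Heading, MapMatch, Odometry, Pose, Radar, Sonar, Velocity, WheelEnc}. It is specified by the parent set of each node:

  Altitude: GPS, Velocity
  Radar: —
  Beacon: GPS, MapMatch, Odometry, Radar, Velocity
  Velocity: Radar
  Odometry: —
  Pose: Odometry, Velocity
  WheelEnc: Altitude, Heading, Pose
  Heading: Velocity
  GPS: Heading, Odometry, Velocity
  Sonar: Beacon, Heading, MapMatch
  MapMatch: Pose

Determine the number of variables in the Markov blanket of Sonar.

A node's Markov blanket = Pa ∪ Ch ∪ (parents of Ch other than the node itself).
Sonar has parents Beacon, Heading, MapMatch.
Sonar's children: none.
With no children, Sonar has no spouses; the co-parent set is empty.
MB(Sonar) = {Beacon, Heading, MapMatch}, which has 3 nodes.

3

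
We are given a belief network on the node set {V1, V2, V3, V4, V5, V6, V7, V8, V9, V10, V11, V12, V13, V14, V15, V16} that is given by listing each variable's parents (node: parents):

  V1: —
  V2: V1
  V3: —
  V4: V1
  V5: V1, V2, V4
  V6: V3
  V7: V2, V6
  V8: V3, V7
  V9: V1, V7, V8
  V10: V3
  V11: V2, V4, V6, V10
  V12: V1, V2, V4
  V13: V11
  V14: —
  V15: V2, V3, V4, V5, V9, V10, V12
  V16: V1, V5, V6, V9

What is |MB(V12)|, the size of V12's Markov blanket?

Parents of V12: V1, V2, V4.
Children of V12: V15.
Other parents of V12's children:
  V15's other parents are V2, V3, V4, V5, V9, V10.
MB(V12) = {V1, V2, V3, V4, V5, V9, V10, V15}, which has 8 nodes.

8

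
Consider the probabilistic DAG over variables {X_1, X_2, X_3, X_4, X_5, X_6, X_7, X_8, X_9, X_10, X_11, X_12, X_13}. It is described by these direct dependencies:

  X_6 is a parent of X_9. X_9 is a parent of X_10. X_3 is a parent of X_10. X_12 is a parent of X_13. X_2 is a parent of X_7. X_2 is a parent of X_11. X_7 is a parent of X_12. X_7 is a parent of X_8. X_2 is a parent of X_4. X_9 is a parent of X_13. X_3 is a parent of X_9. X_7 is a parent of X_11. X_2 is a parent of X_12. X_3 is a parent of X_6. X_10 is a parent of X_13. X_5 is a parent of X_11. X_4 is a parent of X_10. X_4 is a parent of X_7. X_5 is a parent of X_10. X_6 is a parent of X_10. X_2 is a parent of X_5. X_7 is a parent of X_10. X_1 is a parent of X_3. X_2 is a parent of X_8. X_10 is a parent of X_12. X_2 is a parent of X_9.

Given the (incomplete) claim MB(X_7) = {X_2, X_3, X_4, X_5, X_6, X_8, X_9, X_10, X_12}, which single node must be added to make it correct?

X_11

Pa(X_7) = {X_2, X_4}.
X_7's children: X_8, X_10, X_11, X_12.
Other parents of X_7's children:
  X_8: X_2
  X_10: X_3, X_4, X_5, X_6, X_9
  X_11: X_2, X_5
  X_12: X_2, X_10
MB(X_7) = {X_2, X_3, X_4, X_5, X_6, X_8, X_9, X_10, X_11, X_12}.
Comparing with the claimed set, X_11 is missing.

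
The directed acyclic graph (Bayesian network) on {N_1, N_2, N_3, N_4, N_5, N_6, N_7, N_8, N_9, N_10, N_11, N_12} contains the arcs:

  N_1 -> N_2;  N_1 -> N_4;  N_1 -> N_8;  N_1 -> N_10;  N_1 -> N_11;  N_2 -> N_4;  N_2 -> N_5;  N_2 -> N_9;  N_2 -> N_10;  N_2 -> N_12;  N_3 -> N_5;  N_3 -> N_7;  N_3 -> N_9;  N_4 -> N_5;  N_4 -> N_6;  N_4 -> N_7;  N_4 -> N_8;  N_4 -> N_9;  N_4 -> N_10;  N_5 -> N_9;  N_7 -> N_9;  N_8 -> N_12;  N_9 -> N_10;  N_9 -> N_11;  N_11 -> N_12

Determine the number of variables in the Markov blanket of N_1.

6

N_1's children: N_2, N_4, N_8, N_10, N_11.
N_1 has no parents.
Parents of each child, excluding N_1:
  N_2 has no other parent.
  N_4 also has parent N_2.
  parents(N_8) \ {N_1} = {N_4}.
  parents(N_10) \ {N_1} = {N_2, N_4, N_9}.
  parents(N_11) \ {N_1} = {N_9}.
MB(N_1) = {N_2, N_4, N_8, N_9, N_10, N_11}, which has 6 nodes.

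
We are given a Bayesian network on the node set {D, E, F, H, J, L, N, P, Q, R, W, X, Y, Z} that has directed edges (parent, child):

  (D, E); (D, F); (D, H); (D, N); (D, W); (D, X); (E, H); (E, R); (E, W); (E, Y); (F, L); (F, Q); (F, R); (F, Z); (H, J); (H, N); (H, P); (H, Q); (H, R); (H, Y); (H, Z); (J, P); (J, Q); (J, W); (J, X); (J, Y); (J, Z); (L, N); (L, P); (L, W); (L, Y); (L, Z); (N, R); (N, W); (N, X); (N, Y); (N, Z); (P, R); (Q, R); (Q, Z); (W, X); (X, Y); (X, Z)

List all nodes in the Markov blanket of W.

{D, E, J, L, N, X}

Ch(W) = {X}.
Pa(W) = {D, E, J, L, N}.
Co-parents of W (other parents of its children):
  X: D, J, N
Taking the union gives {D, E, J, L, N, X}.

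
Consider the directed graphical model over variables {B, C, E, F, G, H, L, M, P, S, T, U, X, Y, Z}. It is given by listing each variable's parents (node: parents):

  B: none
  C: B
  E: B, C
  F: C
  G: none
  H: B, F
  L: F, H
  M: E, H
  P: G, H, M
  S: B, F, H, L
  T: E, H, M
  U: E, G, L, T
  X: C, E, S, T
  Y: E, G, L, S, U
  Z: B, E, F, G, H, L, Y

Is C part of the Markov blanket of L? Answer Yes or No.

No

Pa(L) = {F, H}.
Ch(L) = {S, U, Y, Z}.
Co-parents of L (other parents of its children):
  S: B, F, H
  U: E, G, T
  Y: E, G, S, U
  Z: B, E, F, G, H, Y
MB(L) = {B, E, F, G, H, S, T, U, Y, Z}; C is not in this set.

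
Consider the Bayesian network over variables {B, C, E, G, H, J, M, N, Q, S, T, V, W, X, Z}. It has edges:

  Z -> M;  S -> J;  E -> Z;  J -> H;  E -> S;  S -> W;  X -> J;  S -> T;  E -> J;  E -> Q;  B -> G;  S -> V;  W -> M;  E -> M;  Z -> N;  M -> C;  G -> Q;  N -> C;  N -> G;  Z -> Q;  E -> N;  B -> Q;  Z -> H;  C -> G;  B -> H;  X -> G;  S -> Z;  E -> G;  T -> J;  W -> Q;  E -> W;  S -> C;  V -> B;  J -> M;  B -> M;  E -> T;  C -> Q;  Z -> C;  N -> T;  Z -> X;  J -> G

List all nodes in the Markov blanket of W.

{B, C, E, G, J, M, Q, S, Z}

The Markov blanket of a node is its parents, its children, and the other parents of its children.
W's parents: E, S.
W has children M, Q.
For each child, the remaining parents (spouses of W):
  parents(M) \ {W} = {B, E, J, Z}.
  parents(Q) \ {W} = {B, C, E, G, Z}.
So the Markov blanket of W is {B, C, E, G, J, M, Q, S, Z}.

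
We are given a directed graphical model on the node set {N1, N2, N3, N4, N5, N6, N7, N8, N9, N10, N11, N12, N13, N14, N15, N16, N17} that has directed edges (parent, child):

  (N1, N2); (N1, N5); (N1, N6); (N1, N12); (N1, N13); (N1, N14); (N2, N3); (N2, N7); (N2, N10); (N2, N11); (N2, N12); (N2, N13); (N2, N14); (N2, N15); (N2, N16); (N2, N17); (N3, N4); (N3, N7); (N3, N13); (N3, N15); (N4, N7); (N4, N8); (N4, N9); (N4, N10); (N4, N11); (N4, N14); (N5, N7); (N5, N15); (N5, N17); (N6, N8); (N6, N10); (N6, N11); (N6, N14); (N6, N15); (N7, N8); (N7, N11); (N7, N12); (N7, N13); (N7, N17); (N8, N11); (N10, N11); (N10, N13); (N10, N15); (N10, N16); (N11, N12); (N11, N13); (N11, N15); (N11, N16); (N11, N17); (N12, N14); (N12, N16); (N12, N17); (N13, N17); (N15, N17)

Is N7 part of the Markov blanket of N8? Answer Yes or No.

Yes

N7 is a parent of N8.
So N7 ∈ MB(N8).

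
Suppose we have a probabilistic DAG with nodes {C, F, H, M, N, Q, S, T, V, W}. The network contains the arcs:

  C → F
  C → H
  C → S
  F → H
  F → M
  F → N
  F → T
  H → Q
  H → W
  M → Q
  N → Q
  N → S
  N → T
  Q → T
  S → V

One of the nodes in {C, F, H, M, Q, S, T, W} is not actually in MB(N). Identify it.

Recall MB(v) = parents ∪ children ∪ spouses, where spouses are the other parents of v's children.
Pa(N) = {F}.
N has children Q, S, T.
Co-parents of N (other parents of its children):
  Q's other parents are H, M.
  S also has parent C.
  T also has parents F, Q.
MB(N) = {C, F, H, M, Q, S, T}.
W is neither a parent, child, nor co-parent of N, so it does not belong.

W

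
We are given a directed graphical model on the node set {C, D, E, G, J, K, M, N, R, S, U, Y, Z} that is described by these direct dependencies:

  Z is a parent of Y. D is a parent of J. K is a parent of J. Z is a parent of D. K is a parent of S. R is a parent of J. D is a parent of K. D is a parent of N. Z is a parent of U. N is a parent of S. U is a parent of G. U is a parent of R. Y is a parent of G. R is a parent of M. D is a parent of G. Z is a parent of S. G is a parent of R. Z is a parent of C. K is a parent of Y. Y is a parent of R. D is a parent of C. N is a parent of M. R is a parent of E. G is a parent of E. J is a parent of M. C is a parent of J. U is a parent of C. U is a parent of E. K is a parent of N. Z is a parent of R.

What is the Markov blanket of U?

{C, D, E, G, R, Y, Z}

A node's Markov blanket = Pa ∪ Ch ∪ (parents of Ch other than the node itself).
U has parent Z.
Children of U: C, E, G, R.
For each child, the remaining parents (spouses of U):
  G's other parents are D, Y.
  parents(C) \ {U} = {D, Z}.
  R's other parents are G, Y, Z.
  E also has parents G, R.
MB(U) = {C, D, E, G, R, Y, Z}.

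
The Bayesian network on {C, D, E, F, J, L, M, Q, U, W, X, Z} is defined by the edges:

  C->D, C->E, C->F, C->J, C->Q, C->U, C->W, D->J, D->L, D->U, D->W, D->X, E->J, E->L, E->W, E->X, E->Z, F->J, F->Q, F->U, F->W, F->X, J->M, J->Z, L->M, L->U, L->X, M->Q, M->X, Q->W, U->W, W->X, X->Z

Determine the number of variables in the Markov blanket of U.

7

By definition, MB(U) is built from U's parents, U's children, and the co-parents of U.
U's parents: C, D, F, L.
Children of U: W.
Co-parents of U (other parents of its children):
  W: C, D, E, F, Q
MB(U) = {C, D, E, F, L, Q, W}, which has 7 nodes.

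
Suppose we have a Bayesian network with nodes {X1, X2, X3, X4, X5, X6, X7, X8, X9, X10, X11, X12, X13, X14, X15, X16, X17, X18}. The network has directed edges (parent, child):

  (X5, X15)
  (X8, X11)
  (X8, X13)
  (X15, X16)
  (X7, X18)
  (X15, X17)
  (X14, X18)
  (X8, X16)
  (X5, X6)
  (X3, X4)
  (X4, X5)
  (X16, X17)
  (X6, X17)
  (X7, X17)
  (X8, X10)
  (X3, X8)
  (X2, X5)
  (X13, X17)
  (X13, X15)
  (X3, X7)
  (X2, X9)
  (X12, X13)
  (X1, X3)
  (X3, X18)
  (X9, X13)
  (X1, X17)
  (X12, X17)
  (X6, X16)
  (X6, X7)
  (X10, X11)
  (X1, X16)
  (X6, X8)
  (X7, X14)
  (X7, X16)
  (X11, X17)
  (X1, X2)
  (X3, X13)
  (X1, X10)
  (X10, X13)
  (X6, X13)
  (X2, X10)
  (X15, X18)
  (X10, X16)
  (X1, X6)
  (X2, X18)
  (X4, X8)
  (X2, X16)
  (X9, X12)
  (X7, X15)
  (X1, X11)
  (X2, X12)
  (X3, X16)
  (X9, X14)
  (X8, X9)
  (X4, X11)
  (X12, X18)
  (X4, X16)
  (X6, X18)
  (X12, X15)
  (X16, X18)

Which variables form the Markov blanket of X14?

{X2, X3, X6, X7, X9, X12, X15, X16, X18}

Parents of X14: X7, X9.
Children of X14: X18.
Other parents of X14's children:
  parents(X18) \ {X14} = {X2, X3, X6, X7, X12, X15, X16}.
Taking the union gives {X2, X3, X6, X7, X9, X12, X15, X16, X18}.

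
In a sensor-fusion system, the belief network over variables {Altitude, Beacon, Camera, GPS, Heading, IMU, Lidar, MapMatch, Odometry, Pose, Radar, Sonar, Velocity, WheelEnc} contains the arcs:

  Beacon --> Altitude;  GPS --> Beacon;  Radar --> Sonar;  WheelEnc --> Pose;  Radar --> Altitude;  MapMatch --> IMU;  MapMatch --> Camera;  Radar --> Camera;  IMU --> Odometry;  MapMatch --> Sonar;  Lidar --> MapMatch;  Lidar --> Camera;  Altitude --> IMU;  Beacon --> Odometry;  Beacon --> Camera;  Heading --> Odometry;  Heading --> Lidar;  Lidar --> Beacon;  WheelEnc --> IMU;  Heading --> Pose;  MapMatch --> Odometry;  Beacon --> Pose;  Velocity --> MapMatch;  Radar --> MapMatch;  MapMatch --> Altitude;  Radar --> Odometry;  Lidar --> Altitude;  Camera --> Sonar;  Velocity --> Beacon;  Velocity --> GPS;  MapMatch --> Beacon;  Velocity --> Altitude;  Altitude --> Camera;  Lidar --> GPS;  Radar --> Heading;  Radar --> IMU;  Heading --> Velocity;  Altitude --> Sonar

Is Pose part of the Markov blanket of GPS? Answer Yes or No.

No

Recall MB(v) = parents ∪ children ∪ spouses, where spouses are the other parents of v's children.
Parents of GPS: Lidar, Velocity.
GPS's children: Beacon.
For each child, the remaining parents (spouses of GPS):
  Beacon also has parents Lidar, MapMatch, Velocity.
MB(GPS) = {Beacon, Lidar, MapMatch, Velocity}; Pose is not in this set.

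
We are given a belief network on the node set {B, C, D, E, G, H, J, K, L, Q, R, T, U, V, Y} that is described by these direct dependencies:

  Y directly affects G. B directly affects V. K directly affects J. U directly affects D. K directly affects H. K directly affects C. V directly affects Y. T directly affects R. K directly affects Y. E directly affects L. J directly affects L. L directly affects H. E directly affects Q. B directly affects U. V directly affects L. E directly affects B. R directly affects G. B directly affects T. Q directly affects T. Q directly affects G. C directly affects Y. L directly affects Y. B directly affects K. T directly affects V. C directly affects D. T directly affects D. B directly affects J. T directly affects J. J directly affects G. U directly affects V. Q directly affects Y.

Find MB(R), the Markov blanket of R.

{G, J, Q, T, Y}

Parents of R: T.
R's children: G.
For each child, the remaining parents (spouses of R):
  G's other parents are J, Q, Y.
Union: {T} ∪ {G} ∪ {J, Q, Y} = {G, J, Q, T, Y}.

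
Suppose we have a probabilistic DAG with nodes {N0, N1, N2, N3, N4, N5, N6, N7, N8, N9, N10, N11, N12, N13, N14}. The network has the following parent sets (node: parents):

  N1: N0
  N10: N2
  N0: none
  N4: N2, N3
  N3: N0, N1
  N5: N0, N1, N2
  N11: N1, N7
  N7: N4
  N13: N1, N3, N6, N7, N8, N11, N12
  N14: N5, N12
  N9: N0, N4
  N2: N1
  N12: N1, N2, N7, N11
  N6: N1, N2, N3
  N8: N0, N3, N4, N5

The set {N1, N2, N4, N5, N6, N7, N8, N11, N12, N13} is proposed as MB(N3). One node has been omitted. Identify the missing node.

N0

N3 has parents N0, N1.
N3 has children N4, N6, N8, N13.
Other parents of N3's children:
  N4: N2
  N6: N1, N2
  N8: N0, N4, N5
  N13: N1, N6, N7, N8, N11, N12
MB(N3) = {N0, N1, N2, N4, N5, N6, N7, N8, N11, N12, N13}.
Comparing with the claimed set, N0 is missing.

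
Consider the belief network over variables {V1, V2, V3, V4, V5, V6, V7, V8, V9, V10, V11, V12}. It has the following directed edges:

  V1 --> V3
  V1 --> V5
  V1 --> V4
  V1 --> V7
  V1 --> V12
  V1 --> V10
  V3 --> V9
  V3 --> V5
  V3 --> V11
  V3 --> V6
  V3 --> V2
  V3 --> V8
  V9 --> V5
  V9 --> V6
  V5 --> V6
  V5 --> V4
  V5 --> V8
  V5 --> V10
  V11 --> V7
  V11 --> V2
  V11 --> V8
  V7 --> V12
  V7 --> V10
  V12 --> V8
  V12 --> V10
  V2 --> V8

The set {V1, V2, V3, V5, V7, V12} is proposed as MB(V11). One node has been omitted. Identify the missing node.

V8

V11 has parent V3.
V11's children: V2, V7, V8.
Parents of each child, excluding V11:
  V7: V1
  V2: V3
  V8: V2, V3, V5, V12
MB(V11) = {V1, V2, V3, V5, V7, V8, V12}.
Comparing with the claimed set, V8 is missing.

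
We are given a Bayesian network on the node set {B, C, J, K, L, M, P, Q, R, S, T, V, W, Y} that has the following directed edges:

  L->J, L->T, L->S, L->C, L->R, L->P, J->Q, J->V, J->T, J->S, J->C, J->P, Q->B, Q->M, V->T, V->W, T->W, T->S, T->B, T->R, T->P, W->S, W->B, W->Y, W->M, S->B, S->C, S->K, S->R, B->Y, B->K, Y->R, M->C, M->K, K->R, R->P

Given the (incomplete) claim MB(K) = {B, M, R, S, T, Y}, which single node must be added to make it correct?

Parents of K: B, M, S.
K's children: R.
Parents of each child, excluding K:
  R: L, S, T, Y
MB(K) = {B, L, M, R, S, T, Y}.
Comparing with the claimed set, L is missing.

L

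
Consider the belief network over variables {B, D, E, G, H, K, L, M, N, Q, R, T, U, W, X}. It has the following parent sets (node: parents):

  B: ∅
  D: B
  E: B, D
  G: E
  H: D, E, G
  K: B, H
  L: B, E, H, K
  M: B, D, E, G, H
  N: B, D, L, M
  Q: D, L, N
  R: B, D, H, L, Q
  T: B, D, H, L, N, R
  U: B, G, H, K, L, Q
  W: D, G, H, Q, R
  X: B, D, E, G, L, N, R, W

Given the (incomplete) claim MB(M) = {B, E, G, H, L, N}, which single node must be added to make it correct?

D

By definition, MB(M) is built from M's parents, M's children, and the co-parents of M.
Children of M: N.
Pa(M) = {B, D, E, G, H}.
Co-parents of M (other parents of its children):
  N: B, D, L
MB(M) = {B, D, E, G, H, L, N}.
Comparing with the claimed set, D is missing.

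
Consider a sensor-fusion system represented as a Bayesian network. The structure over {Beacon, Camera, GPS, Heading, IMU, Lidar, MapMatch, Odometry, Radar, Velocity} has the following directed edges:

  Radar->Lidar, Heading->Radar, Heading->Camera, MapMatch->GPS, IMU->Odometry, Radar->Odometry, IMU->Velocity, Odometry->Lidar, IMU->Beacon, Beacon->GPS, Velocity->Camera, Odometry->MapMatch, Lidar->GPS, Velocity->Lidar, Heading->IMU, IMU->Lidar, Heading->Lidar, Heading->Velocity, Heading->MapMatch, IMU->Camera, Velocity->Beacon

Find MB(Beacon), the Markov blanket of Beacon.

Beacon's parents: IMU, Velocity.
Beacon's children: GPS.
Co-parents of Beacon (other parents of its children):
  GPS: Lidar, MapMatch
Taking the union gives {GPS, IMU, Lidar, MapMatch, Velocity}.

{GPS, IMU, Lidar, MapMatch, Velocity}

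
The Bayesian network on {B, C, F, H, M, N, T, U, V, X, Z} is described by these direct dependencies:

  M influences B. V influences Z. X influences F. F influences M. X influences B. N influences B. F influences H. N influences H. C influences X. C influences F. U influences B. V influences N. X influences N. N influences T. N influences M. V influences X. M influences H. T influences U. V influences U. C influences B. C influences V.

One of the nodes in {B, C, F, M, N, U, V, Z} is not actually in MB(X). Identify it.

X's parents: C, V.
X has children B, F, N.
For each child, the remaining parents (spouses of X):
  F: C
  N: V
  B: C, M, N, U
MB(X) = {B, C, F, M, N, U, V}.
Z is neither a parent, child, nor co-parent of X, so it does not belong.

Z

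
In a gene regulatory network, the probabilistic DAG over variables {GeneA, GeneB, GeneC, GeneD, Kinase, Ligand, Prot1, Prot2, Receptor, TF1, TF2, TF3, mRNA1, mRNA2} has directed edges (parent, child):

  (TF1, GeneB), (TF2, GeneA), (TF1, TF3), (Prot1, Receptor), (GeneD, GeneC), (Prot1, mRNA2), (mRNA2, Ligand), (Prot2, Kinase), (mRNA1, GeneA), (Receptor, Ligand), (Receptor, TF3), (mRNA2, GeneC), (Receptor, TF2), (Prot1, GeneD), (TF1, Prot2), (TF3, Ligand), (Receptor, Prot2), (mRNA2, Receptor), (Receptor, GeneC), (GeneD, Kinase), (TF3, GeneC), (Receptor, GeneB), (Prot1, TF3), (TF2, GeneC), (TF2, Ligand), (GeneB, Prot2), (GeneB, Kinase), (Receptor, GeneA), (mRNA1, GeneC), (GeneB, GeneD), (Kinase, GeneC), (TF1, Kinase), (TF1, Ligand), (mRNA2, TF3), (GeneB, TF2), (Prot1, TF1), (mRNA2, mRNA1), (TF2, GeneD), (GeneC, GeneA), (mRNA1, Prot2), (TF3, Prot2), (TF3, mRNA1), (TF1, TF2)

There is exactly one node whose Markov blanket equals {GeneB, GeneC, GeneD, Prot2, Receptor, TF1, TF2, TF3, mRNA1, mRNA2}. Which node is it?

Kinase

The target node must have every member of {GeneB, GeneC, GeneD, Prot2, Receptor, TF1, TF2, TF3, mRNA1, mRNA2} as a parent, child, or co-parent, and no others.
Parents of Kinase: GeneB, GeneD, Prot2, TF1; children: GeneC; co-parents: GeneD, Receptor, TF2, TF3, mRNA1, mRNA2.
These exactly cover the given set, so the node is Kinase.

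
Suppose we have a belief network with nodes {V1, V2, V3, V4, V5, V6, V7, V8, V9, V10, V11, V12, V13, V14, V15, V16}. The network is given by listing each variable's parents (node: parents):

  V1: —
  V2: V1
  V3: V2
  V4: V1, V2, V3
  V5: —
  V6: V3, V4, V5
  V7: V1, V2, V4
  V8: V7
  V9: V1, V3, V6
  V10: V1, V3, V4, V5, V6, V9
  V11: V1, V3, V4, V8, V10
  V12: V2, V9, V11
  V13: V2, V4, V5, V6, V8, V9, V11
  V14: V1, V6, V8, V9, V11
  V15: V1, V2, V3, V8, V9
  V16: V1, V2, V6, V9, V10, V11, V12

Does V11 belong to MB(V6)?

V11 is a co-parent of V6: both are parents of V13, V14, V16.
So V11 ∈ MB(V6).

Yes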